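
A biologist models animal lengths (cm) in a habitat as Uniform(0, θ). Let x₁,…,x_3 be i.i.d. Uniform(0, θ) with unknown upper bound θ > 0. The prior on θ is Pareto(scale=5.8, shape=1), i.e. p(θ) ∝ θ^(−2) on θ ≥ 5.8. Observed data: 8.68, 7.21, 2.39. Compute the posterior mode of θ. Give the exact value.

The Uniform(0, θ) likelihood is θ^(−n) for θ ≥ max(xᵢ), zero otherwise. Here max(xᵢ) = 8.68.
Posterior ∝ θ^(−2) · θ^(−3) = θ^(−5) on θ ≥ max(5.8, 8.68) = 8.68.
This density is strictly decreasing in θ, so the posterior mode lies at the lower boundary of the support.

θ̂_MAP = 8.68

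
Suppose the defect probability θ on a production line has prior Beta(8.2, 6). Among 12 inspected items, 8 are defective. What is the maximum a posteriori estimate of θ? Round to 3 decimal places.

Prior: Beta(8.2, 6).
Data: 8 successes in 12 trials. The binomial likelihood contributes θ^8(1−θ)^4, so the posterior is Beta(8.2+8, 6+4) = Beta(16.2, 10).
For Beta(a, b) with a, b > 1 the mode is (a−1)/(a+b−2) = 15.2/24.2 ≈ 0.628.

θ̂_MAP = 0.628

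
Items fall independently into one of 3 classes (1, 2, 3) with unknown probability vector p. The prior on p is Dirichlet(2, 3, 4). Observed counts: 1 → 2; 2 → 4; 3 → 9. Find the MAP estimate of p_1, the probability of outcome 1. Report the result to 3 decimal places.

The posterior is Dirichlet(αᵢ + nᵢ) = Dirichlet(4, 7, 13).
For a Dirichlet(a₁,…,a_K) with all aᵢ > 1, the mode has j-th component (aⱼ − 1)/(Σaᵢ − K).
Here Σaᵢ = 24 and K = 3, so p_1 = (4 − 1)/(24 − 3) = 3/21 ≈ 0.143.

MAP estimate: 0.143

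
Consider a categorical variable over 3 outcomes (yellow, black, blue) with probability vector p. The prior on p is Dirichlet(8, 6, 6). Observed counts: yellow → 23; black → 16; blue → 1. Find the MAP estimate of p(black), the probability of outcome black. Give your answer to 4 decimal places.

MAP estimate of p(black) = 0.3684

The posterior is Dirichlet(αᵢ + nᵢ) = Dirichlet(31, 22, 7).
For a Dirichlet(a₁,…,a_K) with all aᵢ > 1, the mode has j-th component (aⱼ − 1)/(Σaᵢ − K).
Here Σaᵢ = 60 and K = 3, so p(black) = (22 − 1)/(60 − 3) = 21/57 ≈ 0.3684.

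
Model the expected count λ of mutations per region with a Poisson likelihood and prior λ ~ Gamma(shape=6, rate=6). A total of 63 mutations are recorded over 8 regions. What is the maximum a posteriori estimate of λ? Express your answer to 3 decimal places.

λ̂_MAP = 4.857

Σxᵢ = 63, n = 8.
Posterior ∝ λ^5e^(−6λ) · λ^63e^(−8λ) = λ^68e^(−14λ), i.e. Gamma(shape=69, rate=14).
The mode of a Gamma(a, b) with a ≥ 1 (shape–rate) is (a−1)/b = 68/14 ≈ 4.857.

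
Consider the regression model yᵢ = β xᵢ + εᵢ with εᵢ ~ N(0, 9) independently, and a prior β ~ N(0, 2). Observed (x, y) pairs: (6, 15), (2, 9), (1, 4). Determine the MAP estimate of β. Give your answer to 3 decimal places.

β̂_MAP = 2.462

log p(β | y) = −Σ(yᵢ − βxᵢ)²/(2·9) − β²/(2·2) + const.
Setting the derivative to zero: Σxᵢ(yᵢ − βxᵢ)/9 − β/2 = 0, so β = Σxᵢyᵢ / (Σxᵢ² + σ²/τ²).
Σxᵢyᵢ = 6·15 + 2·9 + 1·4 = 112; Σxᵢ² = 41; σ²/τ² = 4.5.
β̂_MAP = 112 / (41 + 4.5) = 112/45.5 ≈ 2.462.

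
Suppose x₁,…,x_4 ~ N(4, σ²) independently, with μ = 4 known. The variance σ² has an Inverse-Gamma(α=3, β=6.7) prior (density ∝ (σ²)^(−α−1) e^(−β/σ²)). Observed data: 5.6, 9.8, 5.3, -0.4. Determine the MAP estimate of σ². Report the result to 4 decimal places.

Sum of squared deviations about the known mean: SS = (5.6−4)² + (9.8−4)² + (5.3−4)² + (-0.4−4)² = 57.25.
The Normal likelihood contributes (σ²)^(−n/2) exp(−SS/(2σ²)), so the posterior is Inverse-Gamma(α + n/2, β + SS/2) = Inverse-Gamma(5, 35.325).
The mode of Inverse-Gamma(a, b) is b/(a+1) = 35.325/6 ≈ 5.8875.

σ̂²_MAP = 5.8875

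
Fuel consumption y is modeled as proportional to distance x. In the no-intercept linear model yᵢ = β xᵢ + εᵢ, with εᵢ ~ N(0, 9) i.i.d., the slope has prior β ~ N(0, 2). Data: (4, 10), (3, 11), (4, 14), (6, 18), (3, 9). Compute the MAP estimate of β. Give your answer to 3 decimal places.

log p(β | y) = −Σ(yᵢ − βxᵢ)²/(2·9) − β²/(2·2) + const.
Setting the derivative to zero: Σxᵢ(yᵢ − βxᵢ)/9 − β/2 = 0, so β = Σxᵢyᵢ / (Σxᵢ² + σ²/τ²).
Σxᵢyᵢ = 4·10 + 3·11 + 4·14 + 6·18 + 3·9 = 264; Σxᵢ² = 86; σ²/τ² = 4.5.
β̂_MAP = 264 / (86 + 4.5) = 264/90.5 ≈ 2.917.

β̂_MAP = 2.917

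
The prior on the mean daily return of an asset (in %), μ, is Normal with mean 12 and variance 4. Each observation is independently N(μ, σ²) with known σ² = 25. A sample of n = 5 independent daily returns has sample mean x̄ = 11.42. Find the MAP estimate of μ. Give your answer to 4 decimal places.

n = 5, x̄ = 11.42.
For a Normal prior and Normal likelihood with known variance, the posterior is Normal; its mode equals its mean, the precision-weighted average.
Prior precision 1/σ₀² = 1/4 = 0.25; data precision n/σ² = 5/25 = 0.2.
μ̂ = (0.25·12 + 0.2·11.42) / (0.25 + 0.2) = 5.284/0.45 = 2642/225 ≈ 11.7422.

μ̂_MAP = 11.7422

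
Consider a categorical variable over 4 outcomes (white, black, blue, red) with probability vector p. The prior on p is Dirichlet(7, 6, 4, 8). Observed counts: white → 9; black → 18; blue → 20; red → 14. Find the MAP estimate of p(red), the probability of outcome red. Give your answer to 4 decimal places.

The posterior is Dirichlet(αᵢ + nᵢ) = Dirichlet(16, 24, 24, 22).
For a Dirichlet(a₁,…,a_K) with all aᵢ > 1, the mode has j-th component (aⱼ − 1)/(Σaᵢ − K).
Here Σaᵢ = 86 and K = 4, so p(red) = (22 − 1)/(86 − 4) = 21/82 ≈ 0.2561.

MAP estimate of p(red) = 0.2561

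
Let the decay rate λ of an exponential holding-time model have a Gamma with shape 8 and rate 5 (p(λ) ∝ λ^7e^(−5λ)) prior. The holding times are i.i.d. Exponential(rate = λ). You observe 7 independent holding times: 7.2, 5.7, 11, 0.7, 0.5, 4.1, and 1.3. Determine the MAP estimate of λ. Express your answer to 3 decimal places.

λ̂_MAP = 0.394

The Exponential(rate=λ) likelihood is ∝ λ^n e^(−λΣtᵢ). Here n = 7 and Σtᵢ = 7.2 + 5.7 + 11 + 0.7 + 0.5 + 4.1 + 1.3 = 30.5.
Posterior ∝ λ^7e^(−5λ) · λ^7e^(−30.5λ) = λ^14e^(−35.5λ), i.e. Gamma(15, 35.5).
Mode = (a−1)/b = 14/35.5 ≈ 0.394.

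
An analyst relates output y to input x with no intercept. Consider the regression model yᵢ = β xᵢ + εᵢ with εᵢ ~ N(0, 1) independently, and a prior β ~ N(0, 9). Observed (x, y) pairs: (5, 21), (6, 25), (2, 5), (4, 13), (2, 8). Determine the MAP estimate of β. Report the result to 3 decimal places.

log p(β | y) = −Σ(yᵢ − βxᵢ)²/(2·1) − β²/(2·9) + const.
Setting the derivative to zero: Σxᵢ(yᵢ − βxᵢ)/1 − β/9 = 0, so β = Σxᵢyᵢ / (Σxᵢ² + σ²/τ²).
Σxᵢyᵢ = 5·21 + 6·25 + 2·5 + 4·13 + 2·8 = 333; Σxᵢ² = 85; σ²/τ² = 1/9.
β̂_MAP = 333 / (85 + 1/9) = 333/(766/9) = 2997/766 ≈ 3.913.

β̂_MAP = 3.913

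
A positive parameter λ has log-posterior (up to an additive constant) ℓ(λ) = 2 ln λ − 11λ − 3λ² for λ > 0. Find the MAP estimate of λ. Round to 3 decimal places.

ℓ'(λ) = 2/λ − 11 − 6λ. Setting this to zero and multiplying by λ: 6λ² + 11λ − 2 = 0.
λ = (−11 + √(11² + 4·6·2)) / (2·6) = (−11 + √169) / 12 = (−11 + 13)/12 = 1/6.
ℓ''(λ) = −2/λ² − 6 < 0, confirming a maximum.

λ̂_MAP = 0.167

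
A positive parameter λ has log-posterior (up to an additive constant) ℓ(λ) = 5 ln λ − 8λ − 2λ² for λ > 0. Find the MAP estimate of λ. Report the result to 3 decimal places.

λ̂_MAP = 0.500

ℓ'(λ) = 5/λ − 8 − 4λ. Setting this to zero and multiplying by λ: 4λ² + 8λ − 5 = 0.
λ = (−8 + √(8² + 4·4·5)) / (2·4) = (−8 + √144) / 8 = (−8 + 12)/8 = 1/2.
ℓ''(λ) = −5/λ² − 4 < 0, confirming a maximum.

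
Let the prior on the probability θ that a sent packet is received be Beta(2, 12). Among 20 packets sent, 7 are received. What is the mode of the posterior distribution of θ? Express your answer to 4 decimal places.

Prior: Beta(2, 12).
Data: 7 successes in 20 trials. The binomial likelihood contributes θ^7(1−θ)^13, so the posterior is Beta(2+7, 12+13) = Beta(9, 25).
For Beta(a, b) with a, b > 1 the mode is (a−1)/(a+b−2) = 8/32 ≈ 0.2500.

θ̂_MAP = 0.2500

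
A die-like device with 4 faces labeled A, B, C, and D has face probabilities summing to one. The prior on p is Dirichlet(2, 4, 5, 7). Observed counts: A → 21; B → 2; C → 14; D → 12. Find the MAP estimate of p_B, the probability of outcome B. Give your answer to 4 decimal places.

The posterior is Dirichlet(αᵢ + nᵢ) = Dirichlet(23, 6, 19, 19).
For a Dirichlet(a₁,…,a_K) with all aᵢ > 1, the mode has j-th component (aⱼ − 1)/(Σaᵢ − K).
Here Σaᵢ = 67 and K = 4, so p_B = (6 − 1)/(67 − 4) = 5/63 ≈ 0.0794.

MAP estimate of p_B = 0.0794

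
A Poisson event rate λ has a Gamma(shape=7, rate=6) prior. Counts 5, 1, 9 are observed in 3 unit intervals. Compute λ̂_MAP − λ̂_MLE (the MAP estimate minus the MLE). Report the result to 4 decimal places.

Σxᵢ = 15. Posterior is Gamma(22, 9); MAP = (22−1)/9 = 21/9 ≈ 2.33333.
MLE = x̄ = 15/3 ≈ 5.00000.
Difference = 21/9 − 15/3 = -8/3 ≈ -2.6667.

MAP − MLE = -2.6667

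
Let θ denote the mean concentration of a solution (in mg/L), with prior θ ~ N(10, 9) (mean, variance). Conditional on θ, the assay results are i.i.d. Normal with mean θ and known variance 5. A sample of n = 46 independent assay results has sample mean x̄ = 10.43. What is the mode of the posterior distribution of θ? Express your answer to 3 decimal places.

θ̂_MAP = 10.425

n = 46, x̄ = 10.43.
For a Normal prior and Normal likelihood with known variance, the posterior is Normal; its mode equals its mean, the precision-weighted average.
Prior precision 1/σ₀² = 1/9; data precision n/σ² = 46/5 = 9.2.
θ̂ = ((1/9)·10 + 9.2·10.43) / (1/9 + 9.2) = (218401/2250)/(419/45) = 218401/20950 ≈ 10.425.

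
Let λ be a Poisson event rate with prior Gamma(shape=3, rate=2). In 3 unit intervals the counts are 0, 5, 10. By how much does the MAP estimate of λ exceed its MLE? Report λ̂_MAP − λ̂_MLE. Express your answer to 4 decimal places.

Σxᵢ = 15. Posterior is Gamma(18, 5); MAP = (18−1)/5 = 17/5 ≈ 3.40000.
MLE = x̄ = 15/3 ≈ 5.00000.
Difference = 17/5 − 15/3 = -8/5 ≈ -1.6000.

MAP − MLE = -1.6000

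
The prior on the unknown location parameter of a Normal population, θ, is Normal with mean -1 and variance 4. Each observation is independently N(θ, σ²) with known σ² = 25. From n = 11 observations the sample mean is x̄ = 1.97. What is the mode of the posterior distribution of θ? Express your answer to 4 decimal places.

n = 11, x̄ = 1.97.
For a Normal prior and Normal likelihood with known variance, the posterior is Normal; its mode equals its mean, the precision-weighted average.
Prior precision 1/σ₀² = 1/4 = 0.25; data precision n/σ² = 11/25 = 0.44.
θ̂ = (0.25·(-1) + 0.44·1.97) / (0.25 + 0.44) = 0.6168/0.69 = 514/575 ≈ 0.8939.

θ̂_MAP = 0.8939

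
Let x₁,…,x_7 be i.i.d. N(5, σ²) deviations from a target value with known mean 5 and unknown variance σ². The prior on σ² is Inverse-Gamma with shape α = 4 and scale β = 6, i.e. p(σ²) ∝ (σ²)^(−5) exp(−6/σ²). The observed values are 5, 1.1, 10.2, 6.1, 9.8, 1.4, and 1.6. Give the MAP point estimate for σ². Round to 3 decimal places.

σ̂²_MAP = 6.060

Sum of squared deviations about the known mean: SS = (5−5)² + (1.1−5)² + (10.2−5)² + (6.1−5)² + (9.8−5)² + (1.4−5)² + (1.6−5)² = 91.02.
The Normal likelihood contributes (σ²)^(−n/2) exp(−SS/(2σ²)), so the posterior is Inverse-Gamma(α + n/2, β + SS/2) = Inverse-Gamma(7.5, 51.51).
The mode of Inverse-Gamma(a, b) is b/(a+1) = 51.51/8.5 ≈ 6.060.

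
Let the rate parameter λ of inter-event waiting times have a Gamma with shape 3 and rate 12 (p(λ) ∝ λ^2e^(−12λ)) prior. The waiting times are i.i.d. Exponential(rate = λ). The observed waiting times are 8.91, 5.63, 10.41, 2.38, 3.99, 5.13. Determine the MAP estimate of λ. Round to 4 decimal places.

The Exponential(rate=λ) likelihood is ∝ λ^n e^(−λΣtᵢ). Here n = 6 and Σtᵢ = 8.91 + 5.63 + 10.41 + 2.38 + 3.99 + 5.13 = 36.45.
Posterior ∝ λ^2e^(−12λ) · λ^6e^(−36.45λ) = λ^8e^(−48.45λ), i.e. Gamma(9, 48.45).
Mode = (a−1)/b = 8/48.45 ≈ 0.1651.

λ̂_MAP = 0.1651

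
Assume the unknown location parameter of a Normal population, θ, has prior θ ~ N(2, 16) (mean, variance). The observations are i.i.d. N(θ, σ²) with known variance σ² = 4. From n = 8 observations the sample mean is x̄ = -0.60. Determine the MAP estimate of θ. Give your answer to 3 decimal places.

θ̂_MAP = -0.521

n = 8, x̄ = -0.60.
For a Normal prior and Normal likelihood with known variance, the posterior is Normal; its mode equals its mean, the precision-weighted average.
Prior precision 1/σ₀² = 1/16 = 0.0625; data precision n/σ² = 8/4 = 2.
θ̂ = (0.0625·2 + 2·(-0.6)) / (0.0625 + 2) = (-1.075)/2.0625 = -86/165 ≈ -0.521.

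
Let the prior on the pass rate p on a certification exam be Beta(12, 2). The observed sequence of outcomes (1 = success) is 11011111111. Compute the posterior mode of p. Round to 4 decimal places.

Prior: Beta(12, 2).
Data: 10 successes in 11 trials (from the sequence). The binomial likelihood contributes p^10(1−p)^1, so the posterior is Beta(12+10, 2+1) = Beta(22, 3).
For Beta(a, b) with a, b > 1 the mode is (a−1)/(a+b−2) = 21/23 ≈ 0.9130.

p̂_MAP = 0.9130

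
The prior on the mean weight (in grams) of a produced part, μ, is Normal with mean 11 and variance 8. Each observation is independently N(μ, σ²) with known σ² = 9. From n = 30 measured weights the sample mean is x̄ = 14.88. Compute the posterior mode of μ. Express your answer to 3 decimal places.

n = 30, x̄ = 14.88.
For a Normal prior and Normal likelihood with known variance, the posterior is Normal; its mode equals its mean, the precision-weighted average.
Prior precision 1/σ₀² = 1/8 = 0.125; data precision n/σ² = 30/9 = 10/3.
μ̂ = (0.125·11 + (10/3)·14.88) / (0.125 + 10/3) = 50.975/(83/24) = 6117/415 ≈ 14.740.

μ̂_MAP = 14.740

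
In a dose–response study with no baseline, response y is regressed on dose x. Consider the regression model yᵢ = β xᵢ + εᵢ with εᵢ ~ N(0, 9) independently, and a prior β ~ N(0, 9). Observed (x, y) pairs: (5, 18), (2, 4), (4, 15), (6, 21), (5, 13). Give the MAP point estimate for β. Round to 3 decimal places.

β̂_MAP = 3.262

log p(β | y) = −Σ(yᵢ − βxᵢ)²/(2·9) − β²/(2·9) + const.
Setting the derivative to zero: Σxᵢ(yᵢ − βxᵢ)/9 − β/9 = 0, so β = Σxᵢyᵢ / (Σxᵢ² + σ²/τ²).
Σxᵢyᵢ = 5·18 + 2·4 + 4·15 + 6·21 + 5·13 = 349; Σxᵢ² = 106; σ²/τ² = 1.
β̂_MAP = 349 / (106 + 1) = 349/107 ≈ 3.262.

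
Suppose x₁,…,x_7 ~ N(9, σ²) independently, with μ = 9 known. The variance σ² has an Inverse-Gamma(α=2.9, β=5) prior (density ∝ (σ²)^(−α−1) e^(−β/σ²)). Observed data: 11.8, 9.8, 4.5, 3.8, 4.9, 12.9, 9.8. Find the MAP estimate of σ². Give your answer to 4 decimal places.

σ̂²_MAP = 6.6507

Sum of squared deviations about the known mean: SS = (11.8−9)² + (9.8−9)² + (4.5−9)² + (3.8−9)² + (4.9−9)² + (12.9−9)² + (9.8−9)² = 88.43.
The Normal likelihood contributes (σ²)^(−n/2) exp(−SS/(2σ²)), so the posterior is Inverse-Gamma(α + n/2, β + SS/2) = Inverse-Gamma(6.4, 49.215).
The mode of Inverse-Gamma(a, b) is b/(a+1) = 49.215/7.4 ≈ 6.6507.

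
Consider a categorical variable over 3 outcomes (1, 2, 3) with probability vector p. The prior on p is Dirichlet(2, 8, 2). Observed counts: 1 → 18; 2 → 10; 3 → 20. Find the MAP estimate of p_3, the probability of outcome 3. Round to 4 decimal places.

The posterior is Dirichlet(αᵢ + nᵢ) = Dirichlet(20, 18, 22).
For a Dirichlet(a₁,…,a_K) with all aᵢ > 1, the mode has j-th component (aⱼ − 1)/(Σaᵢ − K).
Here Σaᵢ = 60 and K = 3, so p_3 = (22 − 1)/(60 − 3) = 21/57 ≈ 0.3684.

MAP estimate: 0.3684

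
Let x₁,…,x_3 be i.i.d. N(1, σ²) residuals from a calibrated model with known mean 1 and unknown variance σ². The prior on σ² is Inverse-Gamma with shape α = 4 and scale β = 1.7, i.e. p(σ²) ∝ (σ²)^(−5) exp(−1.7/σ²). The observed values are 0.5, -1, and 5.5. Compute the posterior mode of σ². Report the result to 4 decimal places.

Sum of squared deviations about the known mean: SS = (0.5−1)² + (-1−1)² + (5.5−1)² = 24.5.
The Normal likelihood contributes (σ²)^(−n/2) exp(−SS/(2σ²)), so the posterior is Inverse-Gamma(α + n/2, β + SS/2) = Inverse-Gamma(5.5, 13.95).
The mode of Inverse-Gamma(a, b) is b/(a+1) = 13.95/6.5 ≈ 2.1462.

σ̂²_MAP = 2.1462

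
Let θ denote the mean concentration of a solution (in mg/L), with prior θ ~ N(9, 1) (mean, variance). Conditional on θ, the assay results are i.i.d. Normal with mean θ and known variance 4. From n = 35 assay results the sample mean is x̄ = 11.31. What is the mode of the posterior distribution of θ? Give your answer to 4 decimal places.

n = 35, x̄ = 11.31.
For a Normal prior and Normal likelihood with known variance, the posterior is Normal; its mode equals its mean, the precision-weighted average.
Prior precision 1/σ₀² = 1/1 = 1; data precision n/σ² = 35/4 = 8.75.
θ̂ = (1·9 + 8.75·11.31) / (1 + 8.75) = 107.9625/9.75 = 2879/260 ≈ 11.0731.

θ̂_MAP = 11.0731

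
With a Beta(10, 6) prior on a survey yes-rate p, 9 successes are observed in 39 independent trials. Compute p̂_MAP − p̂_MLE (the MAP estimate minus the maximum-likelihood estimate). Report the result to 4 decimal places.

Posterior is Beta(19, 36); MAP = (19−1)/(55−2) = 18/53 ≈ 0.33962.
MLE ignores the prior: p̂_MLE = k/n = 9/39 ≈ 0.23077.
Difference = 18/53 − 9/39 = 75/689 ≈ 0.1089.

MAP − MLE = 0.1089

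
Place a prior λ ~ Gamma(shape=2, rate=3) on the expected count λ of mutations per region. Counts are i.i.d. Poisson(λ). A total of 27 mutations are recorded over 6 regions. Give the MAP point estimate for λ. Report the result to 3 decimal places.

Σxᵢ = 27, n = 6.
Posterior ∝ λe^(−3λ) · λ^27e^(−6λ) = λ^28e^(−9λ), i.e. Gamma(shape=29, rate=9).
The mode of a Gamma(a, b) with a ≥ 1 (shape–rate) is (a−1)/b = 28/9 ≈ 3.111.

λ̂_MAP = 3.111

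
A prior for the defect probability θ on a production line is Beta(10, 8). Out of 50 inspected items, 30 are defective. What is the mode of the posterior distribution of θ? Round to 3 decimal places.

Prior: Beta(10, 8).
Data: 30 successes in 50 trials. The binomial likelihood contributes θ^30(1−θ)^20, so the posterior is Beta(10+30, 8+20) = Beta(40, 28).
For Beta(a, b) with a, b > 1 the mode is (a−1)/(a+b−2) = 39/66 ≈ 0.591.

θ̂_MAP = 0.591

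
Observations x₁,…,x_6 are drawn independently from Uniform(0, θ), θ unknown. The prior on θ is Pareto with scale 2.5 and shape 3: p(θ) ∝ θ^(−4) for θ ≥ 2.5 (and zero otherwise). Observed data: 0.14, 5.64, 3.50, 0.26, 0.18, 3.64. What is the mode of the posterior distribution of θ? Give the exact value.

The Uniform(0, θ) likelihood is θ^(−n) for θ ≥ max(xᵢ), zero otherwise. Here max(xᵢ) = 5.64.
Posterior ∝ θ^(−4) · θ^(−6) = θ^(−10) on θ ≥ max(2.5, 5.64) = 5.64.
This density is strictly decreasing in θ, so the posterior mode lies at the lower boundary of the support.

θ̂_MAP = 5.64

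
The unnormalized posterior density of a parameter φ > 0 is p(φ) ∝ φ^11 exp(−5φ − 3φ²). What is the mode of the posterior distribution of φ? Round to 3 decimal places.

ℓ'(φ) = 11/φ − 5 − 6φ. Setting this to zero and multiplying by φ: 6φ² + 5φ − 11 = 0.
φ = (−5 + √(5² + 4·6·11)) / (2·6) = (−5 + √289) / 12 = (−5 + 17)/12 = 1.
ℓ''(φ) = −11/φ² − 6 < 0, confirming a maximum.

φ̂_MAP = 1.000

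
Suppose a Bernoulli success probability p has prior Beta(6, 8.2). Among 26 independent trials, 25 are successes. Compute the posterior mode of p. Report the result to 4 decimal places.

p̂_MAP = 0.7853

Prior: Beta(6, 8.2).
Data: 25 successes in 26 trials. The binomial likelihood contributes p^25(1−p)^1, so the posterior is Beta(6+25, 8.2+1) = Beta(31, 9.2).
For Beta(a, b) with a, b > 1 the mode is (a−1)/(a+b−2) = 30/38.2 ≈ 0.7853.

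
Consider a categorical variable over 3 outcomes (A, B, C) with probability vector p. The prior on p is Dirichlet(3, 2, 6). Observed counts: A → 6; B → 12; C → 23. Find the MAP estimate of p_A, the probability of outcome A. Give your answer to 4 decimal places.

The posterior is Dirichlet(αᵢ + nᵢ) = Dirichlet(9, 14, 29).
For a Dirichlet(a₁,…,a_K) with all aᵢ > 1, the mode has j-th component (aⱼ − 1)/(Σaᵢ − K).
Here Σaᵢ = 52 and K = 3, so p_A = (9 − 1)/(52 − 3) = 8/49 ≈ 0.1633.

MAP estimate of p_A = 0.1633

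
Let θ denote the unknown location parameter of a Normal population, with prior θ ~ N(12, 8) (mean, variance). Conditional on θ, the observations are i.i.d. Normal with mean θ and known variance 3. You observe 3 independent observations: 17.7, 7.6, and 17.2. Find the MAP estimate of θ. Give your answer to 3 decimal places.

θ̂_MAP = 13.926

n = 3; x̄ = (17.7 + 7.6 + 17.2)/3 = 42.5/3 = 85/6 ≈ 14.1667.
For a Normal prior and Normal likelihood with known variance, the posterior is Normal; its mode equals its mean, the precision-weighted average.
Prior precision 1/σ₀² = 1/8 = 0.125; data precision n/σ² = 3/3 = 1.
θ̂ = (0.125·12 + 1·(85/6)) / (0.125 + 1) = (47/3)/1.125 = 376/27 ≈ 13.926.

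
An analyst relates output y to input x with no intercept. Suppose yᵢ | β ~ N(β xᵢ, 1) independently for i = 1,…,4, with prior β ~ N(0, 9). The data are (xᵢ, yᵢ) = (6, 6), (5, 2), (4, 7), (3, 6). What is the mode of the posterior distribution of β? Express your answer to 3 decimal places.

log p(β | y) = −Σ(yᵢ − βxᵢ)²/(2·1) − β²/(2·9) + const.
Setting the derivative to zero: Σxᵢ(yᵢ − βxᵢ)/1 − β/9 = 0, so β = Σxᵢyᵢ / (Σxᵢ² + σ²/τ²).
Σxᵢyᵢ = 6·6 + 5·2 + 4·7 + 3·6 = 92; Σxᵢ² = 86; σ²/τ² = 1/9.
β̂_MAP = 92 / (86 + 1/9) = 92/(775/9) = 828/775 ≈ 1.068.

β̂_MAP = 1.068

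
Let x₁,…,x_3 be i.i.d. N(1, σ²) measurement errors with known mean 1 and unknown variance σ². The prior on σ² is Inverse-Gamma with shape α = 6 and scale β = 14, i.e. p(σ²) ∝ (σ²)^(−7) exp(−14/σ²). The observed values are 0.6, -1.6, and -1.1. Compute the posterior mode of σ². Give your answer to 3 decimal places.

Sum of squared deviations about the known mean: SS = (0.6−1)² + (-1.6−1)² + (-1.1−1)² = 11.33.
The Normal likelihood contributes (σ²)^(−n/2) exp(−SS/(2σ²)), so the posterior is Inverse-Gamma(α + n/2, β + SS/2) = Inverse-Gamma(7.5, 19.665).
The mode of Inverse-Gamma(a, b) is b/(a+1) = 19.665/8.5 ≈ 2.314.

σ̂²_MAP = 2.314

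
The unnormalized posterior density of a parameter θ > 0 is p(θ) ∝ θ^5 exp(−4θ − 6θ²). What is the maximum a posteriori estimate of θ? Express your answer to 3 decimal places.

θ̂_MAP = 0.500

ℓ'(θ) = 5/θ − 4 − 12θ. Setting this to zero and multiplying by θ: 12θ² + 4θ − 5 = 0.
θ = (−4 + √(4² + 4·12·5)) / (2·12) = (−4 + √256) / 24 = (−4 + 16)/24 = 1/2.
ℓ''(θ) = −5/θ² − 12 < 0, confirming a maximum.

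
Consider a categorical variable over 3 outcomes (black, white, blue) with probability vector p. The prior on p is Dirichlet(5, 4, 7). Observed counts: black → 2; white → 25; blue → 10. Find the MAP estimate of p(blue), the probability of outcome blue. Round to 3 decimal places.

The posterior is Dirichlet(αᵢ + nᵢ) = Dirichlet(7, 29, 17).
For a Dirichlet(a₁,…,a_K) with all aᵢ > 1, the mode has j-th component (aⱼ − 1)/(Σaᵢ − K).
Here Σaᵢ = 53 and K = 3, so p(blue) = (17 − 1)/(53 − 3) = 16/50 ≈ 0.320.

MAP estimate of p(blue) = 0.320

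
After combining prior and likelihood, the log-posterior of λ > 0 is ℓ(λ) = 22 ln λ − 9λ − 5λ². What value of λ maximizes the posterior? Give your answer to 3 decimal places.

ℓ'(λ) = 22/λ − 9 − 10λ. Setting this to zero and multiplying by λ: 10λ² + 9λ − 22 = 0.
λ = (−9 + √(9² + 4·10·22)) / (2·10) = (−9 + √961) / 20 = (−9 + 31)/20 = 11/10.
ℓ''(λ) = −22/λ² − 10 < 0, confirming a maximum.

λ̂_MAP = 1.100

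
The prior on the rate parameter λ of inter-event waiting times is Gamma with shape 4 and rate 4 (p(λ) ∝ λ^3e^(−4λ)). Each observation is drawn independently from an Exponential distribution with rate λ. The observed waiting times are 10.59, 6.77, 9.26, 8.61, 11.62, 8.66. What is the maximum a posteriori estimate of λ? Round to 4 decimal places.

λ̂_MAP = 0.1512

The Exponential(rate=λ) likelihood is ∝ λ^n e^(−λΣtᵢ). Here n = 6 and Σtᵢ = 10.59 + 6.77 + 9.26 + 8.61 + 11.62 + 8.66 = 55.51.
Posterior ∝ λ^3e^(−4λ) · λ^6e^(−55.51λ) = λ^9e^(−59.51λ), i.e. Gamma(10, 59.51).
Mode = (a−1)/b = 9/59.51 ≈ 0.1512.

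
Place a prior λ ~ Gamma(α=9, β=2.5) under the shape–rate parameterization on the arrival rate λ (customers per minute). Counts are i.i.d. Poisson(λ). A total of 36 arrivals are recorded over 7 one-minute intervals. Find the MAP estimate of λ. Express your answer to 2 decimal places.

λ̂_MAP = 4.63

Σxᵢ = 36, n = 7.
Posterior ∝ λ^8e^(−2.5λ) · λ^36e^(−7λ) = λ^44e^(−9.5λ), i.e. Gamma(shape=45, rate=9.5).
The mode of a Gamma(a, b) with a ≥ 1 (shape–rate) is (a−1)/b = 44/9.5 ≈ 4.63.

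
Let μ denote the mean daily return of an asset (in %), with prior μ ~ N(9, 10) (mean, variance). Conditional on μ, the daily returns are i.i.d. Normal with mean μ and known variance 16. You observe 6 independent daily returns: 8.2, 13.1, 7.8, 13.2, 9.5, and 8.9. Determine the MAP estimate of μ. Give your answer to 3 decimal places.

μ̂_MAP = 9.882

n = 6; x̄ = (8.2 + 13.1 + 7.8 + 13.2 + 9.5 + 8.9)/6 = 60.7/6 = 607/60 ≈ 10.1167.
For a Normal prior and Normal likelihood with known variance, the posterior is Normal; its mode equals its mean, the precision-weighted average.
Prior precision 1/σ₀² = 1/10 = 0.1; data precision n/σ² = 6/16 = 0.375.
μ̂ = (0.1·9 + 0.375·(607/60)) / (0.1 + 0.375) = 4.69375/0.475 = 751/76 ≈ 9.882.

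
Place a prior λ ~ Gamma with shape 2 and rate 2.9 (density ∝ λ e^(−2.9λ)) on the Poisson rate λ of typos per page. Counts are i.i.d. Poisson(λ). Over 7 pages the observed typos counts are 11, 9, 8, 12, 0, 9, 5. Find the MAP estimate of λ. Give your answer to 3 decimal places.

λ̂_MAP = 5.556

Σxᵢ = 11+9+8+12+0+9+5 = 54, with n = 7.
Posterior ∝ λe^(−2.9λ) · λ^54e^(−7λ) = λ^55e^(−9.9λ), i.e. Gamma(shape=56, rate=9.9).
The mode of a Gamma(a, b) with a ≥ 1 (shape–rate) is (a−1)/b = 55/9.9 ≈ 5.556.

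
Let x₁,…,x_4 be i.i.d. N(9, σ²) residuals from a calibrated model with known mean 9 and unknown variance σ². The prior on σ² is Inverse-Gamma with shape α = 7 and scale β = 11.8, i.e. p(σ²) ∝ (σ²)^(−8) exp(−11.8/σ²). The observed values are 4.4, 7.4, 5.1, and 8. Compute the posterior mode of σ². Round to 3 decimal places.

σ̂²_MAP = 3.177

Sum of squared deviations about the known mean: SS = (4.4−9)² + (7.4−9)² + (5.1−9)² + (8−9)² = 39.93.
The Normal likelihood contributes (σ²)^(−n/2) exp(−SS/(2σ²)), so the posterior is Inverse-Gamma(α + n/2, β + SS/2) = Inverse-Gamma(9, 31.765).
The mode of Inverse-Gamma(a, b) is b/(a+1) = 31.765/10 ≈ 3.177.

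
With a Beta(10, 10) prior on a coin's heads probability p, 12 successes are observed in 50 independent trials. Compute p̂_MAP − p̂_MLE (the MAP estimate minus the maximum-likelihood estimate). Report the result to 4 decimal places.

Posterior is Beta(22, 48); MAP = (22−1)/(70−2) = 21/68 ≈ 0.30882.
MLE ignores the prior: p̂_MLE = k/n = 12/50 ≈ 0.24000.
Difference = 21/68 − 12/50 = 117/1700 ≈ 0.0688.

MAP − MLE = 0.0688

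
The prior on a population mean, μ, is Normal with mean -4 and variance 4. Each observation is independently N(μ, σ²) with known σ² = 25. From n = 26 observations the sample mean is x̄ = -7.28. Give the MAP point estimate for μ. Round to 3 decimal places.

μ̂_MAP = -6.644

n = 26, x̄ = -7.28.
For a Normal prior and Normal likelihood with known variance, the posterior is Normal; its mode equals its mean, the precision-weighted average.
Prior precision 1/σ₀² = 1/4 = 0.25; data precision n/σ² = 26/25 = 1.04.
μ̂ = (0.25·(-4) + 1.04·(-7.28)) / (0.25 + 1.04) = (-8.5712)/1.29 = -21428/3225 ≈ -6.644.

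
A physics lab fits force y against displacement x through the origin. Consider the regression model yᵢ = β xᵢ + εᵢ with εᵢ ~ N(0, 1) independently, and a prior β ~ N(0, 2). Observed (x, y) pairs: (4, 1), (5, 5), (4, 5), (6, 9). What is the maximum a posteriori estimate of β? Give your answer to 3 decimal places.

log p(β | y) = −Σ(yᵢ − βxᵢ)²/(2·1) − β²/(2·2) + const.
Setting the derivative to zero: Σxᵢ(yᵢ − βxᵢ)/1 − β/2 = 0, so β = Σxᵢyᵢ / (Σxᵢ² + σ²/τ²).
Σxᵢyᵢ = 4·1 + 5·5 + 4·5 + 6·9 = 103; Σxᵢ² = 93; σ²/τ² = 0.5.
β̂_MAP = 103 / (93 + 0.5) = 103/93.5 ≈ 1.102.

β̂_MAP = 1.102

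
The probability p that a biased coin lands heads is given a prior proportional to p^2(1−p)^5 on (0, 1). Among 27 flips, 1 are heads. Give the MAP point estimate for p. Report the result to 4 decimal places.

p̂_MAP = 0.0882

The prior density ∝ p^2(1−p)^5 is the kernel of Beta(3, 6).
Data: 1 success in 27 trials. The binomial likelihood contributes p(1−p)^26, so the posterior is Beta(3+1, 6+26) = Beta(4, 32).
For Beta(a, b) with a, b > 1 the mode is (a−1)/(a+b−2) = 3/34 ≈ 0.0882.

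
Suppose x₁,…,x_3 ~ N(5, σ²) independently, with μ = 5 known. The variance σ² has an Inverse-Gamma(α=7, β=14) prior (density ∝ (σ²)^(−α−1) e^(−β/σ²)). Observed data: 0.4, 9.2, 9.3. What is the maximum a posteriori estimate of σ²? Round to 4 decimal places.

σ̂²_MAP = 4.4889

Sum of squared deviations about the known mean: SS = (0.4−5)² + (9.2−5)² + (9.3−5)² = 57.29.
The Normal likelihood contributes (σ²)^(−n/2) exp(−SS/(2σ²)), so the posterior is Inverse-Gamma(α + n/2, β + SS/2) = Inverse-Gamma(8.5, 42.645).
The mode of Inverse-Gamma(a, b) is b/(a+1) = 42.645/9.5 ≈ 4.4889.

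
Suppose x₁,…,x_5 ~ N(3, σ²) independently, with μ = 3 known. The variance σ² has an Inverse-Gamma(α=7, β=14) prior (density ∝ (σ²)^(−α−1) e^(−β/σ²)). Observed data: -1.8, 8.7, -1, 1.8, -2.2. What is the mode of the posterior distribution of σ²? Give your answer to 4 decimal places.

Sum of squared deviations about the known mean: SS = (-1.8−3)² + (8.7−3)² + (-1−3)² + (1.8−3)² + (-2.2−3)² = 100.01.
The Normal likelihood contributes (σ²)^(−n/2) exp(−SS/(2σ²)), so the posterior is Inverse-Gamma(α + n/2, β + SS/2) = Inverse-Gamma(9.5, 64.005).
The mode of Inverse-Gamma(a, b) is b/(a+1) = 64.005/10.5 ≈ 6.0957.

σ̂²_MAP = 6.0957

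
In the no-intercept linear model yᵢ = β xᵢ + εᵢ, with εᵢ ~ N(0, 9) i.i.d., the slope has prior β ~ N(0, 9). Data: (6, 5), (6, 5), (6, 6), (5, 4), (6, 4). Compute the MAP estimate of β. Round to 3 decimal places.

β̂_MAP = 0.824

log p(β | y) = −Σ(yᵢ − βxᵢ)²/(2·9) − β²/(2·9) + const.
Setting the derivative to zero: Σxᵢ(yᵢ − βxᵢ)/9 − β/9 = 0, so β = Σxᵢyᵢ / (Σxᵢ² + σ²/τ²).
Σxᵢyᵢ = 6·5 + 6·5 + 6·6 + 5·4 + 6·4 = 140; Σxᵢ² = 169; σ²/τ² = 1.
β̂_MAP = 140 / (169 + 1) = 140/170 ≈ 0.824.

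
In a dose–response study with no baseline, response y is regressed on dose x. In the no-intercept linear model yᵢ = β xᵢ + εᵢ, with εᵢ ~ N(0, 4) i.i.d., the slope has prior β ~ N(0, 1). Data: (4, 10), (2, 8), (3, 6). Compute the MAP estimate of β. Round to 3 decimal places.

β̂_MAP = 2.242

log p(β | y) = −Σ(yᵢ − βxᵢ)²/(2·4) − β²/(2·1) + const.
Setting the derivative to zero: Σxᵢ(yᵢ − βxᵢ)/4 − β/1 = 0, so β = Σxᵢyᵢ / (Σxᵢ² + σ²/τ²).
Σxᵢyᵢ = 4·10 + 2·8 + 3·6 = 74; Σxᵢ² = 29; σ²/τ² = 4.
β̂_MAP = 74 / (29 + 4) = 74/33 ≈ 2.242.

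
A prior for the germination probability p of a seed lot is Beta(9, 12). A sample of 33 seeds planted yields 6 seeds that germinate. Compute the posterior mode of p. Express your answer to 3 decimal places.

p̂_MAP = 0.269

Prior: Beta(9, 12).
Data: 6 successes in 33 trials. The binomial likelihood contributes p^6(1−p)^27, so the posterior is Beta(9+6, 12+27) = Beta(15, 39).
For Beta(a, b) with a, b > 1 the mode is (a−1)/(a+b−2) = 14/52 ≈ 0.269.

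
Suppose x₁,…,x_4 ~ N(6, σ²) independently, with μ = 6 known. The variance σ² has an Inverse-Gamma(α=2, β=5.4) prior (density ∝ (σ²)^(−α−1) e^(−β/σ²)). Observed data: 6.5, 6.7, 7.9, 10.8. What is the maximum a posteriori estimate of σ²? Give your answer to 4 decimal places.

Sum of squared deviations about the known mean: SS = (6.5−6)² + (6.7−6)² + (7.9−6)² + (10.8−6)² = 27.39.
The Normal likelihood contributes (σ²)^(−n/2) exp(−SS/(2σ²)), so the posterior is Inverse-Gamma(α + n/2, β + SS/2) = Inverse-Gamma(4, 19.095).
The mode of Inverse-Gamma(a, b) is b/(a+1) = 19.095/5 ≈ 3.8190.

σ̂²_MAP = 3.8190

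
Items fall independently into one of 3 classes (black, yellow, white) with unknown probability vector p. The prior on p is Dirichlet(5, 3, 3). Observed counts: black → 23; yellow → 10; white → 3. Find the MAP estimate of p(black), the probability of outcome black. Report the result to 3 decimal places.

The posterior is Dirichlet(αᵢ + nᵢ) = Dirichlet(28, 13, 6).
For a Dirichlet(a₁,…,a_K) with all aᵢ > 1, the mode has j-th component (aⱼ − 1)/(Σaᵢ − K).
Here Σaᵢ = 47 and K = 3, so p(black) = (28 − 1)/(47 − 3) = 27/44 ≈ 0.614.

MAP estimate of p(black) = 0.614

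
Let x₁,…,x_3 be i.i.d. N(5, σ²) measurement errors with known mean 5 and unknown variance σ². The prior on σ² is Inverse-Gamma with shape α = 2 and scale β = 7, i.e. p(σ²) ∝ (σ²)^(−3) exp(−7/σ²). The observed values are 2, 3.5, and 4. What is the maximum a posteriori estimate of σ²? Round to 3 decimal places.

Sum of squared deviations about the known mean: SS = (2−5)² + (3.5−5)² + (4−5)² = 12.25.
The Normal likelihood contributes (σ²)^(−n/2) exp(−SS/(2σ²)), so the posterior is Inverse-Gamma(α + n/2, β + SS/2) = Inverse-Gamma(3.5, 13.125).
The mode of Inverse-Gamma(a, b) is b/(a+1) = 13.125/4.5 ≈ 2.917.

σ̂²_MAP = 2.917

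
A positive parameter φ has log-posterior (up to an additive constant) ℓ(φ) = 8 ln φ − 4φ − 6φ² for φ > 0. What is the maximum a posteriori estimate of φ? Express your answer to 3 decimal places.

φ̂_MAP = 0.667

ℓ'(φ) = 8/φ − 4 − 12φ. Setting this to zero and multiplying by φ: 12φ² + 4φ − 8 = 0.
φ = (−4 + √(4² + 4·12·8)) / (2·12) = (−4 + √400) / 24 = (−4 + 20)/24 = 2/3.
ℓ''(φ) = −8/φ² − 12 < 0, confirming a maximum.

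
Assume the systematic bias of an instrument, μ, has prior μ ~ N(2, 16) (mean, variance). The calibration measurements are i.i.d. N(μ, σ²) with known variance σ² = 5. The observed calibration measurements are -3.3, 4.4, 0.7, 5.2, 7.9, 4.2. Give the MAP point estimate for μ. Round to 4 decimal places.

n = 6; x̄ = ((-3.3) + 4.4 + 0.7 + 5.2 + 7.9 + 4.2)/6 = 19.1/6 = 191/60 ≈ 3.1833.
For a Normal prior and Normal likelihood with known variance, the posterior is Normal; its mode equals its mean, the precision-weighted average.
Prior precision 1/σ₀² = 1/16 = 0.0625; data precision n/σ² = 6/5 = 1.2.
μ̂ = (0.0625·2 + 1.2·(191/60)) / (0.0625 + 1.2) = 3.945/1.2625 = 1578/505 ≈ 3.1248.

μ̂_MAP = 3.1248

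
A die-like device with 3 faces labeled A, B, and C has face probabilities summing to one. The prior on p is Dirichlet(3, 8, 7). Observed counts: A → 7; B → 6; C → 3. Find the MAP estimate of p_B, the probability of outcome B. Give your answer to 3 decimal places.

MAP estimate of p_B = 0.419

The posterior is Dirichlet(αᵢ + nᵢ) = Dirichlet(10, 14, 10).
For a Dirichlet(a₁,…,a_K) with all aᵢ > 1, the mode has j-th component (aⱼ − 1)/(Σaᵢ − K).
Here Σaᵢ = 34 and K = 3, so p_B = (14 − 1)/(34 − 3) = 13/31 ≈ 0.419.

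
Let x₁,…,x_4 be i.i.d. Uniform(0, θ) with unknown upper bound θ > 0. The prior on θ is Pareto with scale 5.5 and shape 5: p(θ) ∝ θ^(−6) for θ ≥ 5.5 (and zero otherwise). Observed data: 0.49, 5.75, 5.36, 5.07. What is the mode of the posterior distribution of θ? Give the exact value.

θ̂_MAP = 5.75

The Uniform(0, θ) likelihood is θ^(−n) for θ ≥ max(xᵢ), zero otherwise. Here max(xᵢ) = 5.75.
Posterior ∝ θ^(−6) · θ^(−4) = θ^(−10) on θ ≥ max(5.5, 5.75) = 5.75.
This density is strictly decreasing in θ, so the posterior mode lies at the lower boundary of the support.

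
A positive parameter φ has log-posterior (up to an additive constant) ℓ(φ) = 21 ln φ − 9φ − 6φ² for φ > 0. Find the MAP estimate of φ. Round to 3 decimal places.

ℓ'(φ) = 21/φ − 9 − 12φ. Setting this to zero and multiplying by φ: 12φ² + 9φ − 21 = 0.
φ = (−9 + √(9² + 4·12·21)) / (2·12) = (−9 + √1089) / 24 = (−9 + 33)/24 = 1.
ℓ''(φ) = −21/φ² − 12 < 0, confirming a maximum.

φ̂_MAP = 1.000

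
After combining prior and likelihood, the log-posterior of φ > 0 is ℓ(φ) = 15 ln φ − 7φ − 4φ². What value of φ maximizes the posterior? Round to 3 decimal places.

ℓ'(φ) = 15/φ − 7 − 8φ. Setting this to zero and multiplying by φ: 8φ² + 7φ − 15 = 0.
φ = (−7 + √(7² + 4·8·15)) / (2·8) = (−7 + √529) / 16 = (−7 + 23)/16 = 1.
ℓ''(φ) = −15/φ² − 8 < 0, confirming a maximum.

φ̂_MAP = 1.000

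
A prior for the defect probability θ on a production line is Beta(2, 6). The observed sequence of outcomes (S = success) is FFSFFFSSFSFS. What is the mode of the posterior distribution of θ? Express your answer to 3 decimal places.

θ̂_MAP = 0.333

Prior: Beta(2, 6).
Data: 5 successes in 12 trials (from the sequence). The binomial likelihood contributes θ^5(1−θ)^7, so the posterior is Beta(2+5, 6+7) = Beta(7, 13).
For Beta(a, b) with a, b > 1 the mode is (a−1)/(a+b−2) = 6/18 ≈ 0.333.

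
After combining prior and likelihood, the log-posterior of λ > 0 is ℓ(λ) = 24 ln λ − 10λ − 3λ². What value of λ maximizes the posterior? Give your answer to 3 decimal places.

λ̂_MAP = 1.333

ℓ'(λ) = 24/λ − 10 − 6λ. Setting this to zero and multiplying by λ: 6λ² + 10λ − 24 = 0.
λ = (−10 + √(10² + 4·6·24)) / (2·6) = (−10 + √676) / 12 = (−10 + 26)/12 = 4/3.
ℓ''(λ) = −24/λ² − 6 < 0, confirming a maximum.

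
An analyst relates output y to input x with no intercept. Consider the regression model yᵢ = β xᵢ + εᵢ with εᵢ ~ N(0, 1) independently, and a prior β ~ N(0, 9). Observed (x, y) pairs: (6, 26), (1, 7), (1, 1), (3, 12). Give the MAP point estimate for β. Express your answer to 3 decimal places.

β̂_MAP = 4.245

log p(β | y) = −Σ(yᵢ − βxᵢ)²/(2·1) − β²/(2·9) + const.
Setting the derivative to zero: Σxᵢ(yᵢ − βxᵢ)/1 − β/9 = 0, so β = Σxᵢyᵢ / (Σxᵢ² + σ²/τ²).
Σxᵢyᵢ = 6·26 + 1·7 + 1·1 + 3·12 = 200; Σxᵢ² = 47; σ²/τ² = 1/9.
β̂_MAP = 200 / (47 + 1/9) = 200/(424/9) = 225/53 ≈ 4.245.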